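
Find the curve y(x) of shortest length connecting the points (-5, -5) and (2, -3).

Arc-length functional: J[y] = ∫ sqrt(1 + (y')^2) dx.
Lagrangian L = sqrt(1 + (y')^2) has no explicit y dependence, so ∂L/∂y = 0 and the Euler-Lagrange equation gives
    d/dx( y' / sqrt(1 + (y')^2) ) = 0  ⇒  y' / sqrt(1 + (y')^2) = const.
Hence y' is constant, so y(x) is affine.
Fitting the endpoints (-5, -5) and (2, -3):
    slope m = ((-3) − (-5)) / (2 − (-5)) = 2/7,
    intercept c = (-5) − m·(-5) = -25/7.
Extremal: y(x) = (2/7) x - 25/7.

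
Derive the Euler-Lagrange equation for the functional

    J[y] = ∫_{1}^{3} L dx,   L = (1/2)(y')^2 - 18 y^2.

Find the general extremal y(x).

The Lagrangian is L = (1/2)(y')^2 - 18 y^2.
∂L/∂y = -36y.
∂L/∂y' = y'.
The Euler-Lagrange equation d/dx(∂L/∂y') − ∂L/∂y = 0 becomes:
    y'' + 36 y = 0
General solution: y(x) = A sin(6x) + B cos(6x), where A and B are arbitrary constants fixed by the endpoint conditions.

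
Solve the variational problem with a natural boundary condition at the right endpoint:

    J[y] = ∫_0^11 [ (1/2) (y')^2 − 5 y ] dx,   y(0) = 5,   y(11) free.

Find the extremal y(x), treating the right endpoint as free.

The Lagrangian L = (1/2) (y')^2 − 5 y gives
    ∂L/∂y = −5,   ∂L/∂y' = y'.
Euler-Lagrange: d/dx(y') − (−5) = 0, i.e. y'' + 5 = 0, so
    y(x) = −(5/2) x^2 + C1 x + C2.
Fixed left endpoint y(0) = 5 ⇒ C2 = 5.
The right endpoint x = 11 is free, so the natural (transversality) condition is ∂L/∂y' |_{x=11} = 0, i.e. y'(11) = 0.
Compute y'(x) = −5 x + C1, so y'(11) = −55 + C1 = 0 ⇒ C1 = 55.
Therefore the extremal is
    y(x) = −(5/2) x^2 + 55 x + 5.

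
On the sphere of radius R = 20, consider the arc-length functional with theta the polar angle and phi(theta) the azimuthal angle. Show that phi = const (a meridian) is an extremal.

On the sphere of radius R = 20 with spherical coordinates (θ, φ), the induced metric is
    ds^2 = 400(dθ^2 + sin^2(θ) dφ^2).
Using θ as the parameter, the arc-length functional becomes
    J[φ] = ∫ 20 sqrt(1 + sin^2(θ) (dφ/dθ)^2) dθ.
So L = 20 sqrt(1 + sin^2(θ) φ'^2). Compute
    ∂L/∂φ = 0  (L has no explicit φ dependence),
    ∂L/∂φ' = 20 sin^2(θ) φ' / sqrt(1 + sin^2(θ) φ'^2).
For the candidate φ(θ) = c (constant), φ' = 0, so ∂L/∂φ' evaluated along the candidate vanishes, and ∂L/∂φ is identically zero. Hence
    d/dθ(∂L/∂φ') − ∂L/∂φ = 0
is satisfied. Therefore meridians φ = const are extremals of arc length — they are geodesics on the sphere.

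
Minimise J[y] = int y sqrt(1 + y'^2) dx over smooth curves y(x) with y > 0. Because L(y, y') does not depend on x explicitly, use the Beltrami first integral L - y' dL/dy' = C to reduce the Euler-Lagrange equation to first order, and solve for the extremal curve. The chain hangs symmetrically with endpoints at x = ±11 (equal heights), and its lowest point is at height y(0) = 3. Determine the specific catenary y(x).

The Lagrangian L(y, y') = y sqrt(1 + y'^2) has no explicit x dependence, so the Beltrami identity applies:
    L − y' ∂L/∂y' = C.
Compute ∂L/∂y' = y · y' / sqrt(1 + y'^2). Then
    L − y' ∂L/∂y'
    = y sqrt(1 + y'^2) − y · y'^2 / sqrt(1 + y'^2)
    = y (1 + y'^2 − y'^2) / sqrt(1 + y'^2)
    = y / sqrt(1 + y'^2) = C.
Squaring gives y^2 = C^2 (1 + y'^2), i.e.
    y'^2 = y^2 / C^2 − 1.
Separating variables,
    dy / sqrt(y^2 − C^2) = dx / C,
and integrating gives arccosh(y / C) = (x − a)/C, so
    y(x) = C cosh((x − a)/C),
the catenary. The constants C and a are fixed by the two endpoint conditions (and, for the hanging-chain problem, the length constraint selects C).
Now fit the given data. The endpoints x = ±11 are symmetric at equal height, so the catenary is even about its minimum: a = 0 and y(x) = C cosh(x/C). The lowest point is y(0) = C cosh(0) = C, and we are told y(0) = 3, so C = 3. Therefore
    y(x) = 3 cosh(x/3),
and at the endpoints
    y(±11) = 3 cosh(11/3).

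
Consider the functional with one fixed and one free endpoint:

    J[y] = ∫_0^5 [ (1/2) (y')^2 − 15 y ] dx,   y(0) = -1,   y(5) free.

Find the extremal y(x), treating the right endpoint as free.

The Lagrangian L = (1/2) (y')^2 − 15 y gives
    ∂L/∂y = −15,   ∂L/∂y' = y'.
Euler-Lagrange: d/dx(y') − (−15) = 0, i.e. y'' + 15 = 0, so
    y(x) = −(15/2) x^2 + C1 x + C2.
Fixed left endpoint y(0) = -1 ⇒ C2 = -1.
The right endpoint x = 5 is free, so the natural (transversality) condition is ∂L/∂y' |_{x=5} = 0, i.e. y'(5) = 0.
Compute y'(x) = −15 x + C1, so y'(5) = −75 + C1 = 0 ⇒ C1 = 75.
Therefore the extremal is
    y(x) = −(15/2) x^2 + 75 x − 1.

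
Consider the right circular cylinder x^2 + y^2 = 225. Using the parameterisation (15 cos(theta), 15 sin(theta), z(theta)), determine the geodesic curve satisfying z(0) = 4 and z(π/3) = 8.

Parameterise the cylinder of radius R = 15 as
    r(θ) = (15 cos θ, 15 sin θ, z(θ)).
The arc-length element is
    ds = sqrt(225 + (dz/dθ)^2) dθ,
so the Lagrangian is L = sqrt(225 + z'^2).
L depends on z' only, not on z or θ, so ∂L/∂z = 0 and
    ∂L/∂z' = z' / sqrt(225 + z'^2).
The Euler-Lagrange equation gives
    d/dθ( z' / sqrt(225 + z'^2) ) = 0,
so z' is constant. Integrating once:
    z(θ) = a θ + b,
a helix on the cylinder (a straight line when the cylinder is unrolled). The constants a, b are determined by the endpoint conditions.
With endpoint conditions z(0) = 4 and z(π/3) = 8: from z(0) = b we get b = 4, and a·π/3 + 4 = 8 gives a = 12/π, so
    z(θ) = (12/π) θ + 4.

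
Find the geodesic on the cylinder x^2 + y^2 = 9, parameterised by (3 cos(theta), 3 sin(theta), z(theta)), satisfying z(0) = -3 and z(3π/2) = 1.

Parameterise the cylinder of radius R = 3 as
    r(θ) = (3 cos θ, 3 sin θ, z(θ)).
The arc-length element is
    ds = sqrt(9 + (dz/dθ)^2) dθ,
so the Lagrangian is L = sqrt(9 + z'^2).
L depends on z' only, not on z or θ, so ∂L/∂z = 0 and
    ∂L/∂z' = z' / sqrt(9 + z'^2).
The Euler-Lagrange equation gives
    d/dθ( z' / sqrt(9 + z'^2) ) = 0,
so z' is constant. Integrating once:
    z(θ) = a θ + b,
a helix on the cylinder (a straight line when the cylinder is unrolled). The constants a, b are determined by the endpoint conditions.
With endpoint conditions z(0) = -3 and z(3π/2) = 1: from z(0) = b we get b = -3, and a·3π/2 + -3 = 1 gives a = 8/(3π), so
    z(θ) = (8/(3π)) θ − 3.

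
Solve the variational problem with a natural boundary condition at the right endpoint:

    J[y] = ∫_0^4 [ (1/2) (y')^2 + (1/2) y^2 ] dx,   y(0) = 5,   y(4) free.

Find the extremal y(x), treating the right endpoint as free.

The Lagrangian L = (1/2) (y')^2 + (1/2) y^2 gives
    ∂L/∂y = 1 y,   ∂L/∂y' = y'.
Euler-Lagrange: y'' − y = 0.
With k = 1, the general solution is
    y(x) = A cosh(x) + B sinh(x).
Fixed left endpoint y(0) = 5 ⇒ A = 5.
The right endpoint x = 4 is free, so the natural (transversality) condition is ∂L/∂y' |_{x=4} = 0, i.e. y'(4) = 0.
Compute y'(x) = A k sinh(k x) + B k cosh(k x), so
    y'(4) = A k sinh(k·4) + B k cosh(k·4) = 0
    ⇒ B = −A tanh(k·4) = − 5 tanh(1·4).
Therefore the extremal is
    y(x) = 5 cosh(1 x) − 5 tanh(1·4) sinh(1 x).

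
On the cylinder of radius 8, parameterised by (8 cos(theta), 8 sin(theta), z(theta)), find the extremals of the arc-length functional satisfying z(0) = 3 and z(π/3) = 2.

Parameterise the cylinder of radius R = 8 as
    r(θ) = (8 cos θ, 8 sin θ, z(θ)).
The arc-length element is
    ds = sqrt(64 + (dz/dθ)^2) dθ,
so the Lagrangian is L = sqrt(64 + z'^2).
L depends on z' only, not on z or θ, so ∂L/∂z = 0 and
    ∂L/∂z' = z' / sqrt(64 + z'^2).
The Euler-Lagrange equation gives
    d/dθ( z' / sqrt(64 + z'^2) ) = 0,
so z' is constant. Integrating once:
    z(θ) = a θ + b,
a helix on the cylinder (a straight line when the cylinder is unrolled). The constants a, b are determined by the endpoint conditions.
With endpoint conditions z(0) = 3 and z(π/3) = 2: from z(0) = b we get b = 3, and a·π/3 + 3 = 2 gives a = -3/π, so
    z(θ) = (-3/π) θ + 3.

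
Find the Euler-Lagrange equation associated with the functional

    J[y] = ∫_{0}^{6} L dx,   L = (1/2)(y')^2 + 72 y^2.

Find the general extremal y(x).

The Lagrangian is L = (1/2)(y')^2 + 72 y^2.
∂L/∂y = 144y.
∂L/∂y' = y'.
The Euler-Lagrange equation d/dx(∂L/∂y') − ∂L/∂y = 0 becomes:
    y'' - 144 y = 0
General solution: y(x) = A e^(12x) + B e^(-12x), where A and B are arbitrary constants fixed by the endpoint conditions.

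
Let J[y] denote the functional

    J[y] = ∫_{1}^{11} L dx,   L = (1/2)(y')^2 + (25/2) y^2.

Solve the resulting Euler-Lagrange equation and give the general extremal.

The Lagrangian is L = (1/2)(y')^2 + (25/2) y^2.
∂L/∂y = 25y.
∂L/∂y' = y'.
The Euler-Lagrange equation d/dx(∂L/∂y') − ∂L/∂y = 0 becomes:
    y'' - 25 y = 0
General solution: y(x) = A e^(5x) + B e^(-5x), where A and B are arbitrary constants fixed by the endpoint conditions.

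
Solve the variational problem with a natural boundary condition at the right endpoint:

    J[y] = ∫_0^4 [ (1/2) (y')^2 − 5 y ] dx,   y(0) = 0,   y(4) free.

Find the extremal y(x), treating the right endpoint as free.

The Lagrangian L = (1/2) (y')^2 − 5 y gives
    ∂L/∂y = −5,   ∂L/∂y' = y'.
Euler-Lagrange: d/dx(y') − (−5) = 0, i.e. y'' + 5 = 0, so
    y(x) = −(5/2) x^2 + C1 x + C2.
Fixed left endpoint y(0) = 0 ⇒ C2 = 0.
The right endpoint x = 4 is free, so the natural (transversality) condition is ∂L/∂y' |_{x=4} = 0, i.e. y'(4) = 0.
Compute y'(x) = −5 x + C1, so y'(4) = −20 + C1 = 0 ⇒ C1 = 20.
Therefore the extremal is
    y(x) = −(5/2) x^2 + 20 x.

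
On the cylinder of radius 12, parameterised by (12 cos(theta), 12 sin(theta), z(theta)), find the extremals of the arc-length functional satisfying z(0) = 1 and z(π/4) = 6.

Parameterise the cylinder of radius R = 12 as
    r(θ) = (12 cos θ, 12 sin θ, z(θ)).
The arc-length element is
    ds = sqrt(144 + (dz/dθ)^2) dθ,
so the Lagrangian is L = sqrt(144 + z'^2).
L depends on z' only, not on z or θ, so ∂L/∂z = 0 and
    ∂L/∂z' = z' / sqrt(144 + z'^2).
The Euler-Lagrange equation gives
    d/dθ( z' / sqrt(144 + z'^2) ) = 0,
so z' is constant. Integrating once:
    z(θ) = a θ + b,
a helix on the cylinder (a straight line when the cylinder is unrolled). The constants a, b are determined by the endpoint conditions.
With endpoint conditions z(0) = 1 and z(π/4) = 6: from z(0) = b we get b = 1, and a·π/4 + 1 = 6 gives a = 20/π, so
    z(θ) = (20/π) θ + 1.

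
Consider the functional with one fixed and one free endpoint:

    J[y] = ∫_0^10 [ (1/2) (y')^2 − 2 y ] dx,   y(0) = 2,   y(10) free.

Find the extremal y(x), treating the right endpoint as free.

The Lagrangian L = (1/2) (y')^2 − 2 y gives
    ∂L/∂y = −2,   ∂L/∂y' = y'.
Euler-Lagrange: d/dx(y') − (−2) = 0, i.e. y'' + 2 = 0, so
    y(x) = −(2/2) x^2 + C1 x + C2.
Fixed left endpoint y(0) = 2 ⇒ C2 = 2.
The right endpoint x = 10 is free, so the natural (transversality) condition is ∂L/∂y' |_{x=10} = 0, i.e. y'(10) = 0.
Compute y'(x) = −2 x + C1, so y'(10) = −20 + C1 = 0 ⇒ C1 = 20.
Therefore the extremal is
    y(x) = −x^2 + 20 x + 2.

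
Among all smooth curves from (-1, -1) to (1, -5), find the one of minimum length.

Arc-length functional: J[y] = ∫ sqrt(1 + (y')^2) dx.
Lagrangian L = sqrt(1 + (y')^2) has no explicit y dependence, so ∂L/∂y = 0 and the Euler-Lagrange equation gives
    d/dx( y' / sqrt(1 + (y')^2) ) = 0  ⇒  y' / sqrt(1 + (y')^2) = const.
Hence y' is constant, so y(x) is affine.
Fitting the endpoints (-1, -1) and (1, -5):
    slope m = ((-5) − (-1)) / (1 − (-1)) = -2,
    intercept c = (-1) − m·(-1) = -3.
Extremal: y(x) = -2 x - 3.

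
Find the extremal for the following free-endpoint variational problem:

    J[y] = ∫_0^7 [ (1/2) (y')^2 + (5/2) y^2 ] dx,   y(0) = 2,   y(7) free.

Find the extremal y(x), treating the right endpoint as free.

The Lagrangian L = (1/2) (y')^2 + (5/2) y^2 gives
    ∂L/∂y = 5 y,   ∂L/∂y' = y'.
Euler-Lagrange: y'' − 5 y = 0.
With k = sqrt(5), the general solution is
    y(x) = A cosh(sqrt(5) x) + B sinh(sqrt(5) x).
Fixed left endpoint y(0) = 2 ⇒ A = 2.
The right endpoint x = 7 is free, so the natural (transversality) condition is ∂L/∂y' |_{x=7} = 0, i.e. y'(7) = 0.
Compute y'(x) = A k sinh(k x) + B k cosh(k x), so
    y'(7) = A k sinh(k·7) + B k cosh(k·7) = 0
    ⇒ B = −A tanh(k·7) = − 2 tanh(sqrt(5)·7).
Therefore the extremal is
    y(x) = 2 cosh(sqrt(5) x) − 2 tanh(sqrt(5)·7) sinh(sqrt(5) x).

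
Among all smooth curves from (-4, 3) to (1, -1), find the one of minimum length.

Arc-length functional: J[y] = ∫ sqrt(1 + (y')^2) dx.
Lagrangian L = sqrt(1 + (y')^2) has no explicit y dependence, so ∂L/∂y = 0 and the Euler-Lagrange equation gives
    d/dx( y' / sqrt(1 + (y')^2) ) = 0  ⇒  y' / sqrt(1 + (y')^2) = const.
Hence y' is constant, so y(x) is affine.
Fitting the endpoints (-4, 3) and (1, -1):
    slope m = ((-1) − 3) / (1 − (-4)) = -4/5,
    intercept c = 3 − m·(-4) = -1/5.
Extremal: y(x) = (-4/5) x - 1/5.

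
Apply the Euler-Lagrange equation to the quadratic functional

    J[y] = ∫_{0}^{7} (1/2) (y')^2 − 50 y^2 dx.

The Lagrangian is L = (1/2) (y')^2 − 50 y^2.
Compute ∂L/∂y = -100y, ∂L/∂y' = y'.
The Euler-Lagrange equation d/dx(∂L/∂y') − ∂L/∂y = 0 reduces to
    y'' + 100 y = 0.
Its general solution is
    y(x) = A sin(10x) + B cos(10x),
with A, B fixed by the endpoint conditions.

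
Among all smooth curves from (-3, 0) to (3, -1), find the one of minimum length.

Arc-length functional: J[y] = ∫ sqrt(1 + (y')^2) dx.
Lagrangian L = sqrt(1 + (y')^2) has no explicit y dependence, so ∂L/∂y = 0 and the Euler-Lagrange equation gives
    d/dx( y' / sqrt(1 + (y')^2) ) = 0  ⇒  y' / sqrt(1 + (y')^2) = const.
Hence y' is constant, so y(x) is affine.
Fitting the endpoints (-3, 0) and (3, -1):
    slope m = ((-1) − 0) / (3 − (-3)) = -1/6,
    intercept c = 0 − m·(-3) = -1/2.
Extremal: y(x) = (-1/6) x - 1/2.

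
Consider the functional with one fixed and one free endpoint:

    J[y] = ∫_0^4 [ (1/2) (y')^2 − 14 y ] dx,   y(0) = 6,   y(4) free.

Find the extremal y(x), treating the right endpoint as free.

The Lagrangian L = (1/2) (y')^2 − 14 y gives
    ∂L/∂y = −14,   ∂L/∂y' = y'.
Euler-Lagrange: d/dx(y') − (−14) = 0, i.e. y'' + 14 = 0, so
    y(x) = −(14/2) x^2 + C1 x + C2.
Fixed left endpoint y(0) = 6 ⇒ C2 = 6.
The right endpoint x = 4 is free, so the natural (transversality) condition is ∂L/∂y' |_{x=4} = 0, i.e. y'(4) = 0.
Compute y'(x) = −14 x + C1, so y'(4) = −56 + C1 = 0 ⇒ C1 = 56.
Therefore the extremal is
    y(x) = −7 x^2 + 56 x + 6.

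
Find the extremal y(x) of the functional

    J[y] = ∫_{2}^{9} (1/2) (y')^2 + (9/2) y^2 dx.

The Lagrangian is L = (1/2) (y')^2 + (9/2) y^2.
Compute ∂L/∂y = 9y, ∂L/∂y' = y'.
The Euler-Lagrange equation d/dx(∂L/∂y') − ∂L/∂y = 0 reduces to
    y'' − 9 y = 0.
Its general solution is
    y(x) = A e^(3x) + B e^(−3x),
with A, B fixed by the endpoint conditions.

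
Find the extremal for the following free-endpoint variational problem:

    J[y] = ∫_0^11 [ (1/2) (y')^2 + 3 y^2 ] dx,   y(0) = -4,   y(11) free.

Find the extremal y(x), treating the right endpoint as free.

The Lagrangian L = (1/2) (y')^2 + 3 y^2 gives
    ∂L/∂y = 6 y,   ∂L/∂y' = y'.
Euler-Lagrange: y'' − 6 y = 0.
With k = sqrt(6), the general solution is
    y(x) = A cosh(sqrt(6) x) + B sinh(sqrt(6) x).
Fixed left endpoint y(0) = -4 ⇒ A = -4.
The right endpoint x = 11 is free, so the natural (transversality) condition is ∂L/∂y' |_{x=11} = 0, i.e. y'(11) = 0.
Compute y'(x) = A k sinh(k x) + B k cosh(k x), so
    y'(11) = A k sinh(k·11) + B k cosh(k·11) = 0
    ⇒ B = −A tanh(k·11) = 4 tanh(sqrt(6)·11).
Therefore the extremal is
    y(x) = −4 cosh(sqrt(6) x) + 4 tanh(sqrt(6)·11) sinh(sqrt(6) x).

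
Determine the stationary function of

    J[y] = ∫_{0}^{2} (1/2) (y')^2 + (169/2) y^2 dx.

The Lagrangian is L = (1/2) (y')^2 + (169/2) y^2.
Compute ∂L/∂y = 169y, ∂L/∂y' = y'.
The Euler-Lagrange equation d/dx(∂L/∂y') − ∂L/∂y = 0 reduces to
    y'' − 169 y = 0.
Its general solution is
    y(x) = A e^(13x) + B e^(−13x),
with A, B fixed by the endpoint conditions.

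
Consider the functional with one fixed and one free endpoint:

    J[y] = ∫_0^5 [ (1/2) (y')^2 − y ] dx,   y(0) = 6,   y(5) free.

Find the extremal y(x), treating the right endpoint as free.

The Lagrangian L = (1/2) (y')^2 − y gives
    ∂L/∂y = −1,   ∂L/∂y' = y'.
Euler-Lagrange: d/dx(y') − (−1) = 0, i.e. y'' + 1 = 0, so
    y(x) = −(1/2) x^2 + C1 x + C2.
Fixed left endpoint y(0) = 6 ⇒ C2 = 6.
The right endpoint x = 5 is free, so the natural (transversality) condition is ∂L/∂y' |_{x=5} = 0, i.e. y'(5) = 0.
Compute y'(x) = −1 x + C1, so y'(5) = −5 + C1 = 0 ⇒ C1 = 5.
Therefore the extremal is
    y(x) = −x^2/2 + 5 x + 6.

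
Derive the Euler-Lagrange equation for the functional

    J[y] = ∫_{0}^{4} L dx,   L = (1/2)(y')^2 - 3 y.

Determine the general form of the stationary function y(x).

The Lagrangian is L = (1/2)(y')^2 - 3 y.
∂L/∂y = -3.
∂L/∂y' = y'.
The Euler-Lagrange equation d/dx(∂L/∂y') − ∂L/∂y = 0 becomes:
    y'' + 3 = 0
General solution: y(x) = -(3/2) x^2 + A x + B, where A and B are arbitrary constants fixed by the endpoint conditions.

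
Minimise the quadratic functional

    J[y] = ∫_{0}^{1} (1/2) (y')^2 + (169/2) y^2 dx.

The Lagrangian is L = (1/2) (y')^2 + (169/2) y^2.
Compute ∂L/∂y = 169y, ∂L/∂y' = y'.
The Euler-Lagrange equation d/dx(∂L/∂y') − ∂L/∂y = 0 reduces to
    y'' − 169 y = 0.
Its general solution is
    y(x) = A e^(13x) + B e^(−13x),
with A, B fixed by the endpoint conditions.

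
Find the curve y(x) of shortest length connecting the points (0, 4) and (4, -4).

Arc-length functional: J[y] = ∫ sqrt(1 + (y')^2) dx.
Lagrangian L = sqrt(1 + (y')^2) has no explicit y dependence, so ∂L/∂y = 0 and the Euler-Lagrange equation gives
    d/dx( y' / sqrt(1 + (y')^2) ) = 0  ⇒  y' / sqrt(1 + (y')^2) = const.
Hence y' is constant, so y(x) is affine.
Fitting the endpoints (0, 4) and (4, -4):
    slope m = ((-4) − 4) / (4 − 0) = -2,
    intercept c = 4 − m·0 = 4.
Extremal: y(x) = -2 x + 4.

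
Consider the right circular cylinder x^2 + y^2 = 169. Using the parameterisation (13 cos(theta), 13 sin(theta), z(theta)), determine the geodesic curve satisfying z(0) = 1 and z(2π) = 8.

Parameterise the cylinder of radius R = 13 as
    r(θ) = (13 cos θ, 13 sin θ, z(θ)).
The arc-length element is
    ds = sqrt(169 + (dz/dθ)^2) dθ,
so the Lagrangian is L = sqrt(169 + z'^2).
L depends on z' only, not on z or θ, so ∂L/∂z = 0 and
    ∂L/∂z' = z' / sqrt(169 + z'^2).
The Euler-Lagrange equation gives
    d/dθ( z' / sqrt(169 + z'^2) ) = 0,
so z' is constant. Integrating once:
    z(θ) = a θ + b,
a helix on the cylinder (a straight line when the cylinder is unrolled). The constants a, b are determined by the endpoint conditions.
With endpoint conditions z(0) = 1 and z(2π) = 8: from z(0) = b we get b = 1, and a·2π + 1 = 8 gives a = 7/(2π), so
    z(θ) = (7/(2π)) θ + 1.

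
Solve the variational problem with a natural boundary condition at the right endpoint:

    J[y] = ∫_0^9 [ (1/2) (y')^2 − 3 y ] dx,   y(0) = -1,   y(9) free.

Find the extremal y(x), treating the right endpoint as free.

The Lagrangian L = (1/2) (y')^2 − 3 y gives
    ∂L/∂y = −3,   ∂L/∂y' = y'.
Euler-Lagrange: d/dx(y') − (−3) = 0, i.e. y'' + 3 = 0, so
    y(x) = −(3/2) x^2 + C1 x + C2.
Fixed left endpoint y(0) = -1 ⇒ C2 = -1.
The right endpoint x = 9 is free, so the natural (transversality) condition is ∂L/∂y' |_{x=9} = 0, i.e. y'(9) = 0.
Compute y'(x) = −3 x + C1, so y'(9) = −27 + C1 = 0 ⇒ C1 = 27.
Therefore the extremal is
    y(x) = −(3/2) x^2 + 27 x − 1.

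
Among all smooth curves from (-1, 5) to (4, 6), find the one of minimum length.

Arc-length functional: J[y] = ∫ sqrt(1 + (y')^2) dx.
Lagrangian L = sqrt(1 + (y')^2) has no explicit y dependence, so ∂L/∂y = 0 and the Euler-Lagrange equation gives
    d/dx( y' / sqrt(1 + (y')^2) ) = 0  ⇒  y' / sqrt(1 + (y')^2) = const.
Hence y' is constant, so y(x) is affine.
Fitting the endpoints (-1, 5) and (4, 6):
    slope m = (6 − 5) / (4 − (-1)) = 1/5,
    intercept c = 5 − m·(-1) = 26/5.
Extremal: y(x) = (1/5) x + 26/5.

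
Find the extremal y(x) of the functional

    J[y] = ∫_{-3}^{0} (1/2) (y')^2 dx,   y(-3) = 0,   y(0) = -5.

The Lagrangian is L = (1/2) (y')^2.
Compute ∂L/∂y = 0, ∂L/∂y' = y'.
The Euler-Lagrange equation d/dx(∂L/∂y') − ∂L/∂y = 0 reduces to
    y'' = 0.
Its general solution is
    y(x) = A x + B,
with A, B fixed by the endpoint conditions.
Applying the endpoint conditions y(-3) = 0 and y(0) = -5: solve A·-3 + B = 0 and A·0 + B = -5. Subtracting gives A(0 − -3) = -5 − 0, so A = -5/3, and B = 0 − A·-3 = -5. Therefore
    y(x) = (-5/3) x - 5.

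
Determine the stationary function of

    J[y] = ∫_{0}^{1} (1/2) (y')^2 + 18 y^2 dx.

The Lagrangian is L = (1/2) (y')^2 + 18 y^2.
Compute ∂L/∂y = 36y, ∂L/∂y' = y'.
The Euler-Lagrange equation d/dx(∂L/∂y') − ∂L/∂y = 0 reduces to
    y'' − 36 y = 0.
Its general solution is
    y(x) = A e^(6x) + B e^(−6x),
with A, B fixed by the endpoint conditions.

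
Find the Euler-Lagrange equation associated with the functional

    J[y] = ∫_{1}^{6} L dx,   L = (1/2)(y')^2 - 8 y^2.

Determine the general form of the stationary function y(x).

The Lagrangian is L = (1/2)(y')^2 - 8 y^2.
∂L/∂y = -16y.
∂L/∂y' = y'.
The Euler-Lagrange equation d/dx(∂L/∂y') − ∂L/∂y = 0 becomes:
    y'' + 16 y = 0
General solution: y(x) = A sin(4x) + B cos(4x), where A and B are arbitrary constants fixed by the endpoint conditions.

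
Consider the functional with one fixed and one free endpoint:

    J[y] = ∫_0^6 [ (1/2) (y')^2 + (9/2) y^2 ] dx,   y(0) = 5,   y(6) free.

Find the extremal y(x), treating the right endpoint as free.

The Lagrangian L = (1/2) (y')^2 + (9/2) y^2 gives
    ∂L/∂y = 9 y,   ∂L/∂y' = y'.
Euler-Lagrange: y'' − 9 y = 0.
With k = 3, the general solution is
    y(x) = A cosh(3 x) + B sinh(3 x).
Fixed left endpoint y(0) = 5 ⇒ A = 5.
The right endpoint x = 6 is free, so the natural (transversality) condition is ∂L/∂y' |_{x=6} = 0, i.e. y'(6) = 0.
Compute y'(x) = A k sinh(k x) + B k cosh(k x), so
    y'(6) = A k sinh(k·6) + B k cosh(k·6) = 0
    ⇒ B = −A tanh(k·6) = − 5 tanh(3·6).
Therefore the extremal is
    y(x) = 5 cosh(3 x) − 5 tanh(3·6) sinh(3 x).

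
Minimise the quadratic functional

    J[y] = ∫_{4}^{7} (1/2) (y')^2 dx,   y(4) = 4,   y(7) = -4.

The Lagrangian is L = (1/2) (y')^2.
Compute ∂L/∂y = 0, ∂L/∂y' = y'.
The Euler-Lagrange equation d/dx(∂L/∂y') − ∂L/∂y = 0 reduces to
    y'' = 0.
Its general solution is
    y(x) = A x + B,
with A, B fixed by the endpoint conditions.
Applying the endpoint conditions y(4) = 4 and y(7) = -4: solve A·4 + B = 4 and A·7 + B = -4. Subtracting gives A(7 − 4) = -4 − 4, so A = -8/3, and B = 4 − A·4 = 44/3. Therefore
    y(x) = (-8/3) x + 44/3.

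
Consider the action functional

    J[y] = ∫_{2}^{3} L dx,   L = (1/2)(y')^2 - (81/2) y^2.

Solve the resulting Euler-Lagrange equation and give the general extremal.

The Lagrangian is L = (1/2)(y')^2 - (81/2) y^2.
∂L/∂y = -81y.
∂L/∂y' = y'.
The Euler-Lagrange equation d/dx(∂L/∂y') − ∂L/∂y = 0 becomes:
    y'' + 81 y = 0
General solution: y(x) = A sin(9x) + B cos(9x), where A and B are arbitrary constants fixed by the endpoint conditions.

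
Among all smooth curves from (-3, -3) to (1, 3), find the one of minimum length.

Arc-length functional: J[y] = ∫ sqrt(1 + (y')^2) dx.
Lagrangian L = sqrt(1 + (y')^2) has no explicit y dependence, so ∂L/∂y = 0 and the Euler-Lagrange equation gives
    d/dx( y' / sqrt(1 + (y')^2) ) = 0  ⇒  y' / sqrt(1 + (y')^2) = const.
Hence y' is constant, so y(x) is affine.
Fitting the endpoints (-3, -3) and (1, 3):
    slope m = (3 − (-3)) / (1 − (-3)) = 3/2,
    intercept c = (-3) − m·(-3) = 3/2.
Extremal: y(x) = (3/2) x + 3/2.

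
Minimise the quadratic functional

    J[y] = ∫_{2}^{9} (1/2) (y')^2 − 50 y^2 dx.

The Lagrangian is L = (1/2) (y')^2 − 50 y^2.
Compute ∂L/∂y = -100y, ∂L/∂y' = y'.
The Euler-Lagrange equation d/dx(∂L/∂y') − ∂L/∂y = 0 reduces to
    y'' + 100 y = 0.
Its general solution is
    y(x) = A sin(10x) + B cos(10x),
with A, B fixed by the endpoint conditions.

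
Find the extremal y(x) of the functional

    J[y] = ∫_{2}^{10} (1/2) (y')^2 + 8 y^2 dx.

The Lagrangian is L = (1/2) (y')^2 + 8 y^2.
Compute ∂L/∂y = 16y, ∂L/∂y' = y'.
The Euler-Lagrange equation d/dx(∂L/∂y') − ∂L/∂y = 0 reduces to
    y'' − 16 y = 0.
Its general solution is
    y(x) = A e^(4x) + B e^(−4x),
with A, B fixed by the endpoint conditions.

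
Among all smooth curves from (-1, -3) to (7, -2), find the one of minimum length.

Arc-length functional: J[y] = ∫ sqrt(1 + (y')^2) dx.
Lagrangian L = sqrt(1 + (y')^2) has no explicit y dependence, so ∂L/∂y = 0 and the Euler-Lagrange equation gives
    d/dx( y' / sqrt(1 + (y')^2) ) = 0  ⇒  y' / sqrt(1 + (y')^2) = const.
Hence y' is constant, so y(x) is affine.
Fitting the endpoints (-1, -3) and (7, -2):
    slope m = ((-2) − (-3)) / (7 − (-1)) = 1/8,
    intercept c = (-3) − m·(-1) = -23/8.
Extremal: y(x) = (1/8) x - 23/8.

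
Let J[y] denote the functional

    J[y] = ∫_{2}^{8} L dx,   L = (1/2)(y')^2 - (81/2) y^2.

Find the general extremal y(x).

The Lagrangian is L = (1/2)(y')^2 - (81/2) y^2.
∂L/∂y = -81y.
∂L/∂y' = y'.
The Euler-Lagrange equation d/dx(∂L/∂y') − ∂L/∂y = 0 becomes:
    y'' + 81 y = 0
General solution: y(x) = A sin(9x) + B cos(9x), where A and B are arbitrary constants fixed by the endpoint conditions.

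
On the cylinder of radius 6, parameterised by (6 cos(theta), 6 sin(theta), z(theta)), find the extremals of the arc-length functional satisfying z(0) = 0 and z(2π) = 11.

Parameterise the cylinder of radius R = 6 as
    r(θ) = (6 cos θ, 6 sin θ, z(θ)).
The arc-length element is
    ds = sqrt(36 + (dz/dθ)^2) dθ,
so the Lagrangian is L = sqrt(36 + z'^2).
L depends on z' only, not on z or θ, so ∂L/∂z = 0 and
    ∂L/∂z' = z' / sqrt(36 + z'^2).
The Euler-Lagrange equation gives
    d/dθ( z' / sqrt(36 + z'^2) ) = 0,
so z' is constant. Integrating once:
    z(θ) = a θ + b,
a helix on the cylinder (a straight line when the cylinder is unrolled). The constants a, b are determined by the endpoint conditions.
With endpoint conditions z(0) = 0 and z(2π) = 11: from z(0) = b we get b = 0, and a·2π + 0 = 11 gives a = 11/(2π), so
    z(θ) = (11/(2π)) θ.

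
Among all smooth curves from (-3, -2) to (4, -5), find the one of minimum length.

Arc-length functional: J[y] = ∫ sqrt(1 + (y')^2) dx.
Lagrangian L = sqrt(1 + (y')^2) has no explicit y dependence, so ∂L/∂y = 0 and the Euler-Lagrange equation gives
    d/dx( y' / sqrt(1 + (y')^2) ) = 0  ⇒  y' / sqrt(1 + (y')^2) = const.
Hence y' is constant, so y(x) is affine.
Fitting the endpoints (-3, -2) and (4, -5):
    slope m = ((-5) − (-2)) / (4 − (-3)) = -3/7,
    intercept c = (-2) − m·(-3) = -23/7.
Extremal: y(x) = (-3/7) x - 23/7.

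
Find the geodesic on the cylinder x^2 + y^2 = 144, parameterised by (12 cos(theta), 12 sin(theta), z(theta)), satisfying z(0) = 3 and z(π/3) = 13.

Parameterise the cylinder of radius R = 12 as
    r(θ) = (12 cos θ, 12 sin θ, z(θ)).
The arc-length element is
    ds = sqrt(144 + (dz/dθ)^2) dθ,
so the Lagrangian is L = sqrt(144 + z'^2).
L depends on z' only, not on z or θ, so ∂L/∂z = 0 and
    ∂L/∂z' = z' / sqrt(144 + z'^2).
The Euler-Lagrange equation gives
    d/dθ( z' / sqrt(144 + z'^2) ) = 0,
so z' is constant. Integrating once:
    z(θ) = a θ + b,
a helix on the cylinder (a straight line when the cylinder is unrolled). The constants a, b are determined by the endpoint conditions.
With endpoint conditions z(0) = 3 and z(π/3) = 13: from z(0) = b we get b = 3, and a·π/3 + 3 = 13 gives a = 30/π, so
    z(θ) = (30/π) θ + 3.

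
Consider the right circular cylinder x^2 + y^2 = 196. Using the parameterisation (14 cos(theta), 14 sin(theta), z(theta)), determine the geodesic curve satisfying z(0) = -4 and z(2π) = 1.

Parameterise the cylinder of radius R = 14 as
    r(θ) = (14 cos θ, 14 sin θ, z(θ)).
The arc-length element is
    ds = sqrt(196 + (dz/dθ)^2) dθ,
so the Lagrangian is L = sqrt(196 + z'^2).
L depends on z' only, not on z or θ, so ∂L/∂z = 0 and
    ∂L/∂z' = z' / sqrt(196 + z'^2).
The Euler-Lagrange equation gives
    d/dθ( z' / sqrt(196 + z'^2) ) = 0,
so z' is constant. Integrating once:
    z(θ) = a θ + b,
a helix on the cylinder (a straight line when the cylinder is unrolled). The constants a, b are determined by the endpoint conditions.
With endpoint conditions z(0) = -4 and z(2π) = 1: from z(0) = b we get b = -4, and a·2π + -4 = 1 gives a = 5/(2π), so
    z(θ) = (5/(2π)) θ − 4.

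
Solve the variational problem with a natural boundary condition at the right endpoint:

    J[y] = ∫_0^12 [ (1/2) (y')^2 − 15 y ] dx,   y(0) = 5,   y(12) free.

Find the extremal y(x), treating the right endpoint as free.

The Lagrangian L = (1/2) (y')^2 − 15 y gives
    ∂L/∂y = −15,   ∂L/∂y' = y'.
Euler-Lagrange: d/dx(y') − (−15) = 0, i.e. y'' + 15 = 0, so
    y(x) = −(15/2) x^2 + C1 x + C2.
Fixed left endpoint y(0) = 5 ⇒ C2 = 5.
The right endpoint x = 12 is free, so the natural (transversality) condition is ∂L/∂y' |_{x=12} = 0, i.e. y'(12) = 0.
Compute y'(x) = −15 x + C1, so y'(12) = −180 + C1 = 0 ⇒ C1 = 180.
Therefore the extremal is
    y(x) = −(15/2) x^2 + 180 x + 5.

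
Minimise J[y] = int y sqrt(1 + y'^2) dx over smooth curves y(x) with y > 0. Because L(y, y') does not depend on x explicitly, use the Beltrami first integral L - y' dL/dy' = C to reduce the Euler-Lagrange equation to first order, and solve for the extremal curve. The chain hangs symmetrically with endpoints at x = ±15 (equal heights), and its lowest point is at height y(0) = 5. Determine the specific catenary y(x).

The Lagrangian L(y, y') = y sqrt(1 + y'^2) has no explicit x dependence, so the Beltrami identity applies:
    L − y' ∂L/∂y' = C.
Compute ∂L/∂y' = y · y' / sqrt(1 + y'^2). Then
    L − y' ∂L/∂y'
    = y sqrt(1 + y'^2) − y · y'^2 / sqrt(1 + y'^2)
    = y (1 + y'^2 − y'^2) / sqrt(1 + y'^2)
    = y / sqrt(1 + y'^2) = C.
Squaring gives y^2 = C^2 (1 + y'^2), i.e.
    y'^2 = y^2 / C^2 − 1.
Separating variables,
    dy / sqrt(y^2 − C^2) = dx / C,
and integrating gives arccosh(y / C) = (x − a)/C, so
    y(x) = C cosh((x − a)/C),
the catenary. The constants C and a are fixed by the two endpoint conditions (and, for the hanging-chain problem, the length constraint selects C).
Now fit the given data. The endpoints x = ±15 are symmetric at equal height, so the catenary is even about its minimum: a = 0 and y(x) = C cosh(x/C). The lowest point is y(0) = C cosh(0) = C, and we are told y(0) = 5, so C = 5. Therefore
    y(x) = 5 cosh(x/5),
and at the endpoints
    y(±15) = 5 cosh(15/5).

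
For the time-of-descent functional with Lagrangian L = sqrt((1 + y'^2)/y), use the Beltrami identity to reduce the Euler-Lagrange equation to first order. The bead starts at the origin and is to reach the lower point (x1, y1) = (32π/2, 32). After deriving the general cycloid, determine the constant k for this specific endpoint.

The Lagrangian L = sqrt((1 + y'^2) / y) has no explicit x dependence, so the Beltrami identity applies:
    L − y' ∂L/∂y' = C.
Compute ∂L/∂y' = y' / sqrt(y (1 + y'^2)).
Substitute:
    sqrt((1 + y'^2)/y) − y'·y' / sqrt(y (1 + y'^2))
    = (1 + y'^2) / sqrt(y (1 + y'^2)) − y'^2 / sqrt(y (1 + y'^2))
    = 1 / sqrt(y (1 + y'^2)) = C.
Squaring and rearranging gives the first integral
    y (1 + y'^2) = 1/C^2 =: k   (constant).
Solving this first-order ODE by the substitution
    y = (k/2)(1 − cos θ)
yields the cycloid parameterisation
    x(θ) = (k/2)(θ − sin θ),   y(θ) = (k/2)(1 − cos θ).
The constant k is fixed by the endpoint condition.
Now fit the given lower endpoint (x1, y1) = (32π/2, 32). At the bottom of the first arch (θ = π), the parametric equations give
    y(π) = (k/2)(1 − cos π) = k,
    x(π) = (k/2)(π − sin π) = kπ/2.
Matching y(π) = 32 gives k = 32, consistent with x(π) = 32π/2. Therefore the specific cycloid is
    x(θ) = (32/2)(θ − sin θ),   y(θ) = (32/2)(1 − cos θ).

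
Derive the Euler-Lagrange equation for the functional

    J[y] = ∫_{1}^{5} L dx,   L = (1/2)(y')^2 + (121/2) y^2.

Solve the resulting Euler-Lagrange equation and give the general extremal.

The Lagrangian is L = (1/2)(y')^2 + (121/2) y^2.
∂L/∂y = 121y.
∂L/∂y' = y'.
The Euler-Lagrange equation d/dx(∂L/∂y') − ∂L/∂y = 0 becomes:
    y'' - 121 y = 0
General solution: y(x) = A e^(11x) + B e^(-11x), where A and B are arbitrary constants fixed by the endpoint conditions.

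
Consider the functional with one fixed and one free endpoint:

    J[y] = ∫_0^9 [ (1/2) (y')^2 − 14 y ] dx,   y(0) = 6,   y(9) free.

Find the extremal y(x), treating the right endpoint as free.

The Lagrangian L = (1/2) (y')^2 − 14 y gives
    ∂L/∂y = −14,   ∂L/∂y' = y'.
Euler-Lagrange: d/dx(y') − (−14) = 0, i.e. y'' + 14 = 0, so
    y(x) = −(14/2) x^2 + C1 x + C2.
Fixed left endpoint y(0) = 6 ⇒ C2 = 6.
The right endpoint x = 9 is free, so the natural (transversality) condition is ∂L/∂y' |_{x=9} = 0, i.e. y'(9) = 0.
Compute y'(x) = −14 x + C1, so y'(9) = −126 + C1 = 0 ⇒ C1 = 126.
Therefore the extremal is
    y(x) = −7 x^2 + 126 x + 6.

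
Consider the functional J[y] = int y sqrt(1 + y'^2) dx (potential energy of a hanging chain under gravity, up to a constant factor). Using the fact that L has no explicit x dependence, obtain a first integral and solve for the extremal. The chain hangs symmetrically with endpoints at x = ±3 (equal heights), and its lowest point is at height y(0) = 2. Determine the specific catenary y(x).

The Lagrangian L(y, y') = y sqrt(1 + y'^2) has no explicit x dependence, so the Beltrami identity applies:
    L − y' ∂L/∂y' = C.
Compute ∂L/∂y' = y · y' / sqrt(1 + y'^2). Then
    L − y' ∂L/∂y'
    = y sqrt(1 + y'^2) − y · y'^2 / sqrt(1 + y'^2)
    = y (1 + y'^2 − y'^2) / sqrt(1 + y'^2)
    = y / sqrt(1 + y'^2) = C.
Squaring gives y^2 = C^2 (1 + y'^2), i.e.
    y'^2 = y^2 / C^2 − 1.
Separating variables,
    dy / sqrt(y^2 − C^2) = dx / C,
and integrating gives arccosh(y / C) = (x − a)/C, so
    y(x) = C cosh((x − a)/C),
the catenary. The constants C and a are fixed by the two endpoint conditions (and, for the hanging-chain problem, the length constraint selects C).
Now fit the given data. The endpoints x = ±3 are symmetric at equal height, so the catenary is even about its minimum: a = 0 and y(x) = C cosh(x/C). The lowest point is y(0) = C cosh(0) = C, and we are told y(0) = 2, so C = 2. Therefore
    y(x) = 2 cosh(x/2),
and at the endpoints
    y(±3) = 2 cosh(3/2).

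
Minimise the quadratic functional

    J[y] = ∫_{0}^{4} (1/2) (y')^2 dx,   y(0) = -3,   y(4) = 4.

The Lagrangian is L = (1/2) (y')^2.
Compute ∂L/∂y = 0, ∂L/∂y' = y'.
The Euler-Lagrange equation d/dx(∂L/∂y') − ∂L/∂y = 0 reduces to
    y'' = 0.
Its general solution is
    y(x) = A x + B,
with A, B fixed by the endpoint conditions.
Applying the endpoint conditions y(0) = -3 and y(4) = 4: solve A·0 + B = -3 and A·4 + B = 4. Subtracting gives A(4 − 0) = 4 − -3, so A = 7/4, and B = -3 − A·0 = -3. Therefore
    y(x) = (7/4) x - 3.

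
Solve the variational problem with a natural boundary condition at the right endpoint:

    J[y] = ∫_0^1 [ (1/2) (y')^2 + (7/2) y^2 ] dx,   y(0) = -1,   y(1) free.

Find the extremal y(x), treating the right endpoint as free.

The Lagrangian L = (1/2) (y')^2 + (7/2) y^2 gives
    ∂L/∂y = 7 y,   ∂L/∂y' = y'.
Euler-Lagrange: y'' − 7 y = 0.
With k = sqrt(7), the general solution is
    y(x) = A cosh(sqrt(7) x) + B sinh(sqrt(7) x).
Fixed left endpoint y(0) = -1 ⇒ A = -1.
The right endpoint x = 1 is free, so the natural (transversality) condition is ∂L/∂y' |_{x=1} = 0, i.e. y'(1) = 0.
Compute y'(x) = A k sinh(k x) + B k cosh(k x), so
    y'(1) = A k sinh(k·1) + B k cosh(k·1) = 0
    ⇒ B = −A tanh(k·1) = tanh(sqrt(7)·1).
Therefore the extremal is
    y(x) = −cosh(sqrt(7) x) + tanh(sqrt(7)·1) sinh(sqrt(7) x).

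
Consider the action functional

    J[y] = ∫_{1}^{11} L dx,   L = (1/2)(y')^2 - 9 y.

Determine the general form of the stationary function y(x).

The Lagrangian is L = (1/2)(y')^2 - 9 y.
∂L/∂y = -9.
∂L/∂y' = y'.
The Euler-Lagrange equation d/dx(∂L/∂y') − ∂L/∂y = 0 becomes:
    y'' + 9 = 0
General solution: y(x) = -(9/2) x^2 + A x + B, where A and B are arbitrary constants fixed by the endpoint conditions.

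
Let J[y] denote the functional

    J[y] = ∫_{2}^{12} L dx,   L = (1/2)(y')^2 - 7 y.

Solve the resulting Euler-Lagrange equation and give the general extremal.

The Lagrangian is L = (1/2)(y')^2 - 7 y.
∂L/∂y = -7.
∂L/∂y' = y'.
The Euler-Lagrange equation d/dx(∂L/∂y') − ∂L/∂y = 0 becomes:
    y'' + 7 = 0
General solution: y(x) = -(7/2) x^2 + A x + B, where A and B are arbitrary constants fixed by the endpoint conditions.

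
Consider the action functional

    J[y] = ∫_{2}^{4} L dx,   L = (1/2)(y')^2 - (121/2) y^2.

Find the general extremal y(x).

The Lagrangian is L = (1/2)(y')^2 - (121/2) y^2.
∂L/∂y = -121y.
∂L/∂y' = y'.
The Euler-Lagrange equation d/dx(∂L/∂y') − ∂L/∂y = 0 becomes:
    y'' + 121 y = 0
General solution: y(x) = A sin(11x) + B cos(11x), where A and B are arbitrary constants fixed by the endpoint conditions.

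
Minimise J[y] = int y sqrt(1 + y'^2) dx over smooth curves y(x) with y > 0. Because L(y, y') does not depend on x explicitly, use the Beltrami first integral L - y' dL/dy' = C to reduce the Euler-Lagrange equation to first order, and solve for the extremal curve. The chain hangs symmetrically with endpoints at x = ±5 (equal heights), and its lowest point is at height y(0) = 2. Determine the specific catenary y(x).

The Lagrangian L(y, y') = y sqrt(1 + y'^2) has no explicit x dependence, so the Beltrami identity applies:
    L − y' ∂L/∂y' = C.
Compute ∂L/∂y' = y · y' / sqrt(1 + y'^2). Then
    L − y' ∂L/∂y'
    = y sqrt(1 + y'^2) − y · y'^2 / sqrt(1 + y'^2)
    = y (1 + y'^2 − y'^2) / sqrt(1 + y'^2)
    = y / sqrt(1 + y'^2) = C.
Squaring gives y^2 = C^2 (1 + y'^2), i.e.
    y'^2 = y^2 / C^2 − 1.
Separating variables,
    dy / sqrt(y^2 − C^2) = dx / C,
and integrating gives arccosh(y / C) = (x − a)/C, so
    y(x) = C cosh((x − a)/C),
the catenary. The constants C and a are fixed by the two endpoint conditions (and, for the hanging-chain problem, the length constraint selects C).
Now fit the given data. The endpoints x = ±5 are symmetric at equal height, so the catenary is even about its minimum: a = 0 and y(x) = C cosh(x/C). The lowest point is y(0) = C cosh(0) = C, and we are told y(0) = 2, so C = 2. Therefore
    y(x) = 2 cosh(x/2),
and at the endpoints
    y(±5) = 2 cosh(5/2).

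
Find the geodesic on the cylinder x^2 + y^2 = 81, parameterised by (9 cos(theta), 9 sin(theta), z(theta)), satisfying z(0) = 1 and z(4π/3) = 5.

Parameterise the cylinder of radius R = 9 as
    r(θ) = (9 cos θ, 9 sin θ, z(θ)).
The arc-length element is
    ds = sqrt(81 + (dz/dθ)^2) dθ,
so the Lagrangian is L = sqrt(81 + z'^2).
L depends on z' only, not on z or θ, so ∂L/∂z = 0 and
    ∂L/∂z' = z' / sqrt(81 + z'^2).
The Euler-Lagrange equation gives
    d/dθ( z' / sqrt(81 + z'^2) ) = 0,
so z' is constant. Integrating once:
    z(θ) = a θ + b,
a helix on the cylinder (a straight line when the cylinder is unrolled). The constants a, b are determined by the endpoint conditions.
With endpoint conditions z(0) = 1 and z(4π/3) = 5: from z(0) = b we get b = 1, and a·4π/3 + 1 = 5 gives a = 3/π, so
    z(θ) = (3/π) θ + 1.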